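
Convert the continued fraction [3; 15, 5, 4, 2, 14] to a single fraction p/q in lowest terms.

Using pₖ = aₖpₖ₋₁ + pₖ₋₂ and qₖ = aₖqₖ₋₁ + qₖ₋₂:
  k=0: a=3, p=3, q=1
  k=1: a=15, p=46, q=15
  k=2: a=5, p=233, q=76
  k=3: a=4, p=978, q=319
  k=4: a=2, p=2189, q=714
  k=5: a=14, p=31624, q=10315

31624/10315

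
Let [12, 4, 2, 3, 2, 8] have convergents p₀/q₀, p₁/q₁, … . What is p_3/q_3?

379/31

Using pₖ = aₖpₖ₋₁ + pₖ₋₂, qₖ = aₖqₖ₋₁ + qₖ₋₂ (with p₋₁=1, p₋₂=0, q₋₁=0, q₋₂=1):
  k=0: a=12, p=12, q=1
  k=1: a=4, p=49, q=4
  k=2: a=2, p=110, q=9
  k=3: a=3, p=379, q=31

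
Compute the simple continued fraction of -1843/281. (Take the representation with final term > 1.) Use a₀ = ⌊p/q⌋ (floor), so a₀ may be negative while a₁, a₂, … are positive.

[-7; 2, 3, 1, 3, 8]

-1843 = -7·281 + 124
281 = 2·124 + 33
124 = 3·33 + 25
33 = 1·25 + 8
25 = 3·8 + 1
8 = 8·1 + 0  (stop)
So -1843/281 = [-7; 2, 3, 1, 3, 8].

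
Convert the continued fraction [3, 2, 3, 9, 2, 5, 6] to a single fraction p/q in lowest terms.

Fold from the inside: start with 6/1.
  5 + 1/6 = 31/6
  2 + 6/31 = 68/31
  9 + 31/68 = 643/68
  3 + 68/643 = 1997/643
  2 + 643/1997 = 4637/1997
  3 + 1997/4637 = 15908/4637

15908/4637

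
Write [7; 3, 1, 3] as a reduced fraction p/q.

109/15

Fold from the inside: start with 3/1.
  1 + 1/3 = 4/3
  3 + 3/4 = 15/4
  7 + 4/15 = 109/15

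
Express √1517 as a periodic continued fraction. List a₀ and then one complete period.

[38; 1, 18, 2, 18, 1, 76]

a₀ = ⌊√1517⌋ = 38.
With m₀=0, d₀=1 and mₖ₊₁ = dₖaₖ − mₖ, dₖ₊₁ = (n − mₖ₊₁²)/dₖ, aₖ₊₁ = ⌊(a₀+mₖ₊₁)/dₖ₊₁⌋:
  k=1: m=38, d=73, a=1
  k=2: m=35, d=4, a=18
  k=3: m=37, d=37, a=2
  k=4: m=37, d=4, a=18
  k=5: m=35, d=73, a=1
  k=6: m=38, d=1, a=76
d=1 and a=2a₀=76 at k=6, so the next step gives (m, d) = (38, 73) again — its k=1 value — and the period has length 6.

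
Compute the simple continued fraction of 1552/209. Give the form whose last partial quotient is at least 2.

[7; 2, 2, 1, 6, 1, 3]

1552 = 7*209 + 89
209 = 2*89 + 31
89 = 2*31 + 27
31 = 1*27 + 4
27 = 6*4 + 3
4 = 1*3 + 1
3 = 3*1 + 0  (stop)
So 1552/209 = [7; 2, 2, 1, 6, 1, 3].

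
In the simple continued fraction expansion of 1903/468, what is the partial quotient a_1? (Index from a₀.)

1903 = 4·468 + 31   →  a_0 = 4
468 = 15·31 + 3   →  a_1 = 15

15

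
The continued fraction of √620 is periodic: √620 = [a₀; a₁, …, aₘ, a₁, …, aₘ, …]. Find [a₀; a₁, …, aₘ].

[24; 1, 8, 1, 48]

a₀ = ⌊√620⌋ = 24.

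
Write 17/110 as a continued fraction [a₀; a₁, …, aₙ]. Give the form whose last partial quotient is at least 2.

[0; 6, 2, 8]

17 = 0·110 + 17
110 = 6·17 + 8
17 = 2·8 + 1
8 = 8·1 + 0  (stop)
So 17/110 = [0; 6, 2, 8].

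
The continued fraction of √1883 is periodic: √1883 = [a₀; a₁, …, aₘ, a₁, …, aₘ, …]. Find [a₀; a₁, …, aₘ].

[43; 2, 1, 1, 5, 1, 1, 2, 86]

a₀ = ⌊√1883⌋ = 43.
With m₀=0, d₀=1 and mₖ₊₁ = dₖaₖ − mₖ, dₖ₊₁ = (n − mₖ₊₁²)/dₖ, aₖ₊₁ = ⌊(a₀+mₖ₊₁)/dₖ₊₁⌋:
  k=1: m=43, d=34, a=2
  k=2: m=25, d=37, a=1
  k=3: m=12, d=47, a=1
  k=4: m=35, d=14, a=5
  k=5: m=35, d=47, a=1
  k=6: m=12, d=37, a=1
  k=7: m=25, d=34, a=2
  k=8: m=43, d=1, a=86
d=1 and a=2a₀=86 at k=8, so the next step gives (m, d) = (43, 34) again — its k=1 value — and the period has length 8.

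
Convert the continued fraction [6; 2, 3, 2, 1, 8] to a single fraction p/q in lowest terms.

Using pₖ = aₖpₖ₋₁ + pₖ₋₂ and qₖ = aₖqₖ₋₁ + qₖ₋₂:
  k=0: a=6, p=6, q=1
  k=1: a=2, p=13, q=2
  k=2: a=3, p=45, q=7
  k=3: a=2, p=103, q=16
  k=4: a=1, p=148, q=23
  k=5: a=8, p=1287, q=200

1287/200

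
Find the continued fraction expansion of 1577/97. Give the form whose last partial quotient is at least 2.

[16; 3, 1, 7, 3]

1577 = 16·97 + 25
97 = 3·25 + 22
25 = 1·22 + 3
22 = 7·3 + 1
3 = 3·1 + 0  (stop)
So 1577/97 = [16; 3, 1, 7, 3].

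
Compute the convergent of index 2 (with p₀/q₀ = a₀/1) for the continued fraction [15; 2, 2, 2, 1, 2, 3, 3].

Using pₖ = aₖpₖ₋₁ + pₖ₋₂, qₖ = aₖqₖ₋₁ + qₖ₋₂ (with p₋₁=1, p₋₂=0, q₋₁=0, q₋₂=1):
  k=0: a=15, p=15, q=1
  k=1: a=2, p=31, q=2
  k=2: a=2, p=77, q=5

77/5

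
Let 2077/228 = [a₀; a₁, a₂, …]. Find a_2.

2077 = 9·228 + 25   →  a_0 = 9
228 = 9·25 + 3   →  a_1 = 9
25 = 8·3 + 1   →  a_2 = 8

8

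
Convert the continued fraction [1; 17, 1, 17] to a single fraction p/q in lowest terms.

341/323

Fold from the inside: start with 17/1.
  1 + 1/17 = 18/17
  17 + 17/18 = 323/18
  1 + 18/323 = 341/323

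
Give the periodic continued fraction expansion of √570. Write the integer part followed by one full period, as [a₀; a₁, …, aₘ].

[23; 1, 6, 1, 46]

a₀ = ⌊√570⌋ = 23.
With m₀=0, d₀=1 and mₖ₊₁ = dₖaₖ − mₖ, dₖ₊₁ = (n − mₖ₊₁²)/dₖ, aₖ₊₁ = ⌊(a₀+mₖ₊₁)/dₖ₊₁⌋:
  k=1: m=23, d=41, a=1
  k=2: m=18, d=6, a=6
  k=3: m=18, d=41, a=1
  k=4: m=23, d=1, a=46
d=1 and a=2a₀=46 at k=4, so the next step gives (m, d) = (23, 41) again — its k=1 value — and the period has length 4.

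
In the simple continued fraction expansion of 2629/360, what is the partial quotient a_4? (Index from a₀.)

2629 = 7·360 + 109   →  a_0 = 7
360 = 3·109 + 33   →  a_1 = 3
109 = 3·33 + 10   →  a_2 = 3
33 = 3·10 + 3   →  a_3 = 3
10 = 3·3 + 1   →  a_4 = 3

3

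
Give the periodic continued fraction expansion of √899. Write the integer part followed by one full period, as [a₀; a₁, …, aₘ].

a₀ = ⌊√899⌋ = 29.
With m₀=0, d₀=1 and mₖ₊₁ = dₖaₖ − mₖ, dₖ₊₁ = (n − mₖ₊₁²)/dₖ, aₖ₊₁ = ⌊(a₀+mₖ₊₁)/dₖ₊₁⌋:
  k=1: m=29, d=58, a=1
  k=2: m=29, d=1, a=58
d=1 and a=2a₀=58 at k=2, so the next step gives (m, d) = (29, 58) again — its k=1 value — and the period has length 2.

[29; 1, 58]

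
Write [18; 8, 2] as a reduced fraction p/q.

308/17

Fold from the inside: start with 2/1.
  8 + 1/2 = 17/2
  18 + 2/17 = 308/17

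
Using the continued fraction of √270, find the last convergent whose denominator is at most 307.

√270 = [16; 2, 3, 6, 3, 2, 32, …] (period length 6).
Convergents:
  p_0/q_0 = 16/1
  p_1/q_1 = 33/2
  p_2/q_2 = 115/7
  p_3/q_3 = 723/44
  p_4/q_4 = 2284/139
  p_5/q_5 = 5291/322
q_4 = 139 ≤ 307 < 322 = q_5, so the answer is 2284/139.

2284/139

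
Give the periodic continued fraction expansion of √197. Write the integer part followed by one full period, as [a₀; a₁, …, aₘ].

[14; 28]

a₀ = ⌊√197⌋ = 14.
With m₀=0, d₀=1 and mₖ₊₁ = dₖaₖ − mₖ, dₖ₊₁ = (n − mₖ₊₁²)/dₖ, aₖ₊₁ = ⌊(a₀+mₖ₊₁)/dₖ₊₁⌋:
  k=1: m=14, d=1, a=28
d=1 and a=2a₀=28 at k=1, so the next step gives (m, d) = (14, 1) again — its k=1 value — and the period has length 1.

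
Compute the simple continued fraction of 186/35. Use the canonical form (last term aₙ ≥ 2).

[5; 3, 5, 2]

186 = 5·35 + 11
35 = 3·11 + 2
11 = 5·2 + 1
2 = 2·1 + 0  (stop)
So 186/35 = [5; 3, 5, 2].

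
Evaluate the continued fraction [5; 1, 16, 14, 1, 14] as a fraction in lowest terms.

22714/3823

Using pₖ = aₖpₖ₋₁ + pₖ₋₂ and qₖ = aₖqₖ₋₁ + qₖ₋₂:
  k=0: a=5, p=5, q=1
  k=1: a=1, p=6, q=1
  k=2: a=16, p=101, q=17
  k=3: a=14, p=1420, q=239
  k=4: a=1, p=1521, q=256
  k=5: a=14, p=22714, q=3823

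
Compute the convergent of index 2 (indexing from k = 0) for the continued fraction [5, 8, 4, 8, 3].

169/33

Using pₖ = aₖpₖ₋₁ + pₖ₋₂, qₖ = aₖqₖ₋₁ + qₖ₋₂ (with p₋₁=1, p₋₂=0, q₋₁=0, q₋₂=1):
  k=0: a=5, p=5, q=1
  k=1: a=8, p=41, q=8
  k=2: a=4, p=169, q=33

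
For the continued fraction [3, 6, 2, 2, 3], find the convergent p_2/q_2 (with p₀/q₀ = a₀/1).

41/13

Using pₖ = aₖpₖ₋₁ + pₖ₋₂, qₖ = aₖqₖ₋₁ + qₖ₋₂ (with p₋₁=1, p₋₂=0, q₋₁=0, q₋₂=1):
  k=0: a=3, p=3, q=1
  k=1: a=6, p=19, q=6
  k=2: a=2, p=41, q=13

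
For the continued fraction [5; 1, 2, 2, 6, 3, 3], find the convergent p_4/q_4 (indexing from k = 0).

Using pₖ = aₖpₖ₋₁ + pₖ₋₂, qₖ = aₖqₖ₋₁ + qₖ₋₂ (with p₋₁=1, p₋₂=0, q₋₁=0, q₋₂=1):
  k=0: a=5, p=5, q=1
  k=1: a=1, p=6, q=1
  k=2: a=2, p=17, q=3
  k=3: a=2, p=40, q=7
  k=4: a=6, p=257, q=45

257/45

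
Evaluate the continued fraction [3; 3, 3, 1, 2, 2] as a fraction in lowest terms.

Using pₖ = aₖpₖ₋₁ + pₖ₋₂ and qₖ = aₖqₖ₋₁ + qₖ₋₂:
  k=0: a=3, p=3, q=1
  k=1: a=3, p=10, q=3
  k=2: a=3, p=33, q=10
  k=3: a=1, p=43, q=13
  k=4: a=2, p=119, q=36
  k=5: a=2, p=281, q=85

281/85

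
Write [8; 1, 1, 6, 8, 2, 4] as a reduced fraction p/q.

8589/1006

Using pₖ = aₖpₖ₋₁ + pₖ₋₂ and qₖ = aₖqₖ₋₁ + qₖ₋₂:
  k=0: a=8, p=8, q=1
  k=1: a=1, p=9, q=1
  k=2: a=1, p=17, q=2
  k=3: a=6, p=111, q=13
  k=4: a=8, p=905, q=106
  k=5: a=2, p=1921, q=225
  k=6: a=4, p=8589, q=1006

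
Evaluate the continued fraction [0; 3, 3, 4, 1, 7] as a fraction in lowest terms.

Fold from the inside: start with 7/1.
  1 + 1/7 = 8/7
  4 + 7/8 = 39/8
  3 + 8/39 = 125/39
  3 + 39/125 = 414/125
  0 + 125/414 = 125/414

125/414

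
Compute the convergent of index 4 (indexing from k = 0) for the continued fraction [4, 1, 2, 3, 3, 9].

Using pₖ = aₖpₖ₋₁ + pₖ₋₂, qₖ = aₖqₖ₋₁ + qₖ₋₂ (with p₋₁=1, p₋₂=0, q₋₁=0, q₋₂=1):
  k=0: a=4, p=4, q=1
  k=1: a=1, p=5, q=1
  k=2: a=2, p=14, q=3
  k=3: a=3, p=47, q=10
  k=4: a=3, p=155, q=33

155/33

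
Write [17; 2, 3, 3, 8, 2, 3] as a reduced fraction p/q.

Fold from the inside: start with 3/1.
  2 + 1/3 = 7/3
  8 + 3/7 = 59/7
  3 + 7/59 = 184/59
  3 + 59/184 = 611/184
  2 + 184/611 = 1406/611
  17 + 611/1406 = 24513/1406

24513/1406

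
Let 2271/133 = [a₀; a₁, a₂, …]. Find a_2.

2271 = 17·133 + 10   →  a_0 = 17
133 = 13·10 + 3   →  a_1 = 13
10 = 3·3 + 1   →  a_2 = 3

3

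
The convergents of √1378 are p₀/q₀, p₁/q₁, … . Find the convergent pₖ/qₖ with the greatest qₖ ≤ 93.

1225/33

√1378 = [37; 8, 4, 4, 8, 74, …] (period length 5).
Convergents:
  p_0/q_0 = 37/1
  p_1/q_1 = 297/8
  p_2/q_2 = 1225/33
  p_3/q_3 = 5197/140
q_2 = 33 ≤ 93 < 140 = q_3, so the answer is 1225/33.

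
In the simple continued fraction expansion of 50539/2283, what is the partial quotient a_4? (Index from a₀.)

50539 = 22·2283 + 313   →  a_0 = 22
2283 = 7·313 + 92   →  a_1 = 7
313 = 3·92 + 37   →  a_2 = 3
92 = 2·37 + 18   →  a_3 = 2
37 = 2·18 + 1   →  a_4 = 2

2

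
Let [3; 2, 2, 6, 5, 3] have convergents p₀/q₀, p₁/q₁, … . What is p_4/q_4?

562/165

Using pₖ = aₖpₖ₋₁ + pₖ₋₂, qₖ = aₖqₖ₋₁ + qₖ₋₂ (with p₋₁=1, p₋₂=0, q₋₁=0, q₋₂=1):
  k=0: a=3, p=3, q=1
  k=1: a=2, p=7, q=2
  k=2: a=2, p=17, q=5
  k=3: a=6, p=109, q=32
  k=4: a=5, p=562, q=165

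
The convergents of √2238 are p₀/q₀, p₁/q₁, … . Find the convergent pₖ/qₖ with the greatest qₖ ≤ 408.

18923/400

√2238 = [47; 3, 3, 1, 30, 1, 3, 3, 94, …] (period length 8).
Convergents:
  p_0/q_0 = 47/1
  p_1/q_1 = 142/3
  p_2/q_2 = 473/10
  p_3/q_3 = 615/13
  p_4/q_4 = 18923/400
  p_5/q_5 = 19538/413
q_4 = 400 ≤ 408 < 413 = q_5, so the answer is 18923/400.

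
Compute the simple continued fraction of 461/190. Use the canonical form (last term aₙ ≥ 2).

461 = 2×190 + 81
190 = 2×81 + 28
81 = 2×28 + 25
28 = 1×25 + 3
25 = 8×3 + 1
3 = 3×1 + 0  (stop)
So 461/190 = [2; 2, 2, 1, 8, 3].

[2; 2, 2, 1, 8, 3]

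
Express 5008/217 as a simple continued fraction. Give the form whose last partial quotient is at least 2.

[23; 12, 1, 3, 4]

5008 = 23*217 + 17
217 = 12*17 + 13
17 = 1*13 + 4
13 = 3*4 + 1
4 = 4*1 + 0  (stop)
So 5008/217 = [23; 12, 1, 3, 4].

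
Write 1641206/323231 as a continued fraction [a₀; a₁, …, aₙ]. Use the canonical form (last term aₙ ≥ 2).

1641206 = 5×323231 + 25051
323231 = 12×25051 + 22619
25051 = 1×22619 + 2432
22619 = 9×2432 + 731
2432 = 3×731 + 239
731 = 3×239 + 14
239 = 17×14 + 1
14 = 14×1 + 0  (stop)
So 1641206/323231 = [5; 12, 1, 9, 3, 3, 17, 14].

[5; 12, 1, 9, 3, 3, 17, 14]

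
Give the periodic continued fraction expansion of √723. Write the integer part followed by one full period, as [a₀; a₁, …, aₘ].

[26; 1, 7, 1, 52]

a₀ = ⌊√723⌋ = 26.
With m₀=0, d₀=1 and mₖ₊₁ = dₖaₖ − mₖ, dₖ₊₁ = (n − mₖ₊₁²)/dₖ, aₖ₊₁ = ⌊(a₀+mₖ₊₁)/dₖ₊₁⌋:
  k=1: m=26, d=47, a=1
  k=2: m=21, d=6, a=7
  k=3: m=21, d=47, a=1
  k=4: m=26, d=1, a=52
d=1 and a=2a₀=52 at k=4, so the next step gives (m, d) = (26, 47) again — its k=1 value — and the period has length 4.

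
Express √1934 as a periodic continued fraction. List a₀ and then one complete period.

[43; 1, 42, 1, 86]

a₀ = ⌊√1934⌋ = 43.
With m₀=0, d₀=1 and mₖ₊₁ = dₖaₖ − mₖ, dₖ₊₁ = (n − mₖ₊₁²)/dₖ, aₖ₊₁ = ⌊(a₀+mₖ₊₁)/dₖ₊₁⌋:
  k=1: m=43, d=85, a=1
  k=2: m=42, d=2, a=42
  k=3: m=42, d=85, a=1
  k=4: m=43, d=1, a=86
d=1 and a=2a₀=86 at k=4, so the next step gives (m, d) = (43, 85) again — its k=1 value — and the period has length 4.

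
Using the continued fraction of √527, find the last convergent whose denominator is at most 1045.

23737/1034

√527 = [22; 1, 21, 1, 44, …] (period length 4).
Convergents:
  p_0/q_0 = 22/1
  p_1/q_1 = 23/1
  p_2/q_2 = 505/22
  p_3/q_3 = 528/23
  p_4/q_4 = 23737/1034
  p_5/q_5 = 24265/1057
q_4 = 1034 ≤ 1045 < 1057 = q_5, so the answer is 23737/1034.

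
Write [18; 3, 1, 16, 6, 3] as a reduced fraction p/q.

23456/1285

Using pₖ = aₖpₖ₋₁ + pₖ₋₂ and qₖ = aₖqₖ₋₁ + qₖ₋₂:
  k=0: a=18, p=18, q=1
  k=1: a=3, p=55, q=3
  k=2: a=1, p=73, q=4
  k=3: a=16, p=1223, q=67
  k=4: a=6, p=7411, q=406
  k=5: a=3, p=23456, q=1285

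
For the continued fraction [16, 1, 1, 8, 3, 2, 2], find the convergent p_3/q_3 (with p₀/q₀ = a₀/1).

Using pₖ = aₖpₖ₋₁ + pₖ₋₂, qₖ = aₖqₖ₋₁ + qₖ₋₂ (with p₋₁=1, p₋₂=0, q₋₁=0, q₋₂=1):
  k=0: a=16, p=16, q=1
  k=1: a=1, p=17, q=1
  k=2: a=1, p=33, q=2
  k=3: a=8, p=281, q=17

281/17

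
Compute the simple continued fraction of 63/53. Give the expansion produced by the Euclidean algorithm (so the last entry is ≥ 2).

63 = 1×53 + 10
53 = 5×10 + 3
10 = 3×3 + 1
3 = 3×1 + 0  (stop)
So 63/53 = [1; 5, 3, 3].

[1; 5, 3, 3]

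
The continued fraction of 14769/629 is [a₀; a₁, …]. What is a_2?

14769 = 23·629 + 302   →  a_0 = 23
629 = 2·302 + 25   →  a_1 = 2
302 = 12·25 + 2   →  a_2 = 12

12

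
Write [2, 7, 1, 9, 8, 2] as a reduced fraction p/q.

Using pₖ = aₖpₖ₋₁ + pₖ₋₂ and qₖ = aₖqₖ₋₁ + qₖ₋₂:
  k=0: a=2, p=2, q=1
  k=1: a=7, p=15, q=7
  k=2: a=1, p=17, q=8
  k=3: a=9, p=168, q=79
  k=4: a=8, p=1361, q=640
  k=5: a=2, p=2890, q=1359

2890/1359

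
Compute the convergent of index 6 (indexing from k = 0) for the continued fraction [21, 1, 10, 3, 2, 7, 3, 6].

40317/1840

Using pₖ = aₖpₖ₋₁ + pₖ₋₂, qₖ = aₖqₖ₋₁ + qₖ₋₂ (with p₋₁=1, p₋₂=0, q₋₁=0, q₋₂=1):
  k=0: a=21, p=21, q=1
  k=1: a=1, p=22, q=1
  k=2: a=10, p=241, q=11
  k=3: a=3, p=745, q=34
  k=4: a=2, p=1731, q=79
  k=5: a=7, p=12862, q=587
  k=6: a=3, p=40317, q=1840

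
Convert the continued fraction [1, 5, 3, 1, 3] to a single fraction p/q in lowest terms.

94/79

Fold from the inside: start with 3/1.
  1 + 1/3 = 4/3
  3 + 3/4 = 15/4
  5 + 4/15 = 79/15
  1 + 15/79 = 94/79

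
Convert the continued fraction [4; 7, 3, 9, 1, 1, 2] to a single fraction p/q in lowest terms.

Using pₖ = aₖpₖ₋₁ + pₖ₋₂ and qₖ = aₖqₖ₋₁ + qₖ₋₂:
  k=0: a=4, p=4, q=1
  k=1: a=7, p=29, q=7
  k=2: a=3, p=91, q=22
  k=3: a=9, p=848, q=205
  k=4: a=1, p=939, q=227
  k=5: a=1, p=1787, q=432
  k=6: a=2, p=4513, q=1091

4513/1091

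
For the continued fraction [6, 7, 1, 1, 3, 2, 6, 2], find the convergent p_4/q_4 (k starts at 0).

Using pₖ = aₖpₖ₋₁ + pₖ₋₂, qₖ = aₖqₖ₋₁ + qₖ₋₂ (with p₋₁=1, p₋₂=0, q₋₁=0, q₋₂=1):
  k=0: a=6, p=6, q=1
  k=1: a=7, p=43, q=7
  k=2: a=1, p=49, q=8
  k=3: a=1, p=92, q=15
  k=4: a=3, p=325, q=53

325/53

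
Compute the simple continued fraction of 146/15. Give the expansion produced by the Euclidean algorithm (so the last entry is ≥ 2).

[9; 1, 2, 1, 3]

146 = 9·15 + 11
15 = 1·11 + 4
11 = 2·4 + 3
4 = 1·3 + 1
3 = 3·1 + 0  (stop)
So 146/15 = [9; 1, 2, 1, 3].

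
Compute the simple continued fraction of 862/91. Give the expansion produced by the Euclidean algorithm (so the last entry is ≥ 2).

862 = 9×91 + 43
91 = 2×43 + 5
43 = 8×5 + 3
5 = 1×3 + 2
3 = 1×2 + 1
2 = 2×1 + 0  (stop)
So 862/91 = [9; 2, 8, 1, 1, 2].

[9; 2, 8, 1, 1, 2]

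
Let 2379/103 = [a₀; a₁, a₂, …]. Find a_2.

3

2379 = 23·103 + 10   →  a_0 = 23
103 = 10·10 + 3   →  a_1 = 10
10 = 3·3 + 1   →  a_2 = 3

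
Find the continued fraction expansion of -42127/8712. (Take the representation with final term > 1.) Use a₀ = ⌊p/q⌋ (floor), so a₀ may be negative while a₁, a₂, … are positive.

[-5; 6, 12, 1, 1, 3, 16]

-42127 = -5×8712 + 1433
8712 = 6×1433 + 114
1433 = 12×114 + 65
114 = 1×65 + 49
65 = 1×49 + 16
49 = 3×16 + 1
16 = 16×1 + 0  (stop)
So -42127/8712 = [-5; 6, 12, 1, 1, 3, 16].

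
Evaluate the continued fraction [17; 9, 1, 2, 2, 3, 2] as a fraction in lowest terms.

9133/534

Using pₖ = aₖpₖ₋₁ + pₖ₋₂ and qₖ = aₖqₖ₋₁ + qₖ₋₂:
  k=0: a=17, p=17, q=1
  k=1: a=9, p=154, q=9
  k=2: a=1, p=171, q=10
  k=3: a=2, p=496, q=29
  k=4: a=2, p=1163, q=68
  k=5: a=3, p=3985, q=233
  k=6: a=2, p=9133, q=534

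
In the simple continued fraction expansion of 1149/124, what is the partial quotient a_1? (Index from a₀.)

3

1149 = 9·124 + 33   →  a_0 = 9
124 = 3·33 + 25   →  a_1 = 3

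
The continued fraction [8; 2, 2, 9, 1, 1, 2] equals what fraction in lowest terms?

Fold from the inside: start with 2/1.
  1 + 1/2 = 3/2
  1 + 2/3 = 5/3
  9 + 3/5 = 48/5
  2 + 5/48 = 101/48
  2 + 48/101 = 250/101
  8 + 101/250 = 2101/250

2101/250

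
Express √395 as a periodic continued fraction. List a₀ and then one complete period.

a₀ = ⌊√395⌋ = 19.

[19; 1, 6, 1, 38]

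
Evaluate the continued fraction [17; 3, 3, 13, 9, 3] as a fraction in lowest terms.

64947/3754

Using pₖ = aₖpₖ₋₁ + pₖ₋₂ and qₖ = aₖqₖ₋₁ + qₖ₋₂:
  k=0: a=17, p=17, q=1
  k=1: a=3, p=52, q=3
  k=2: a=3, p=173, q=10
  k=3: a=13, p=2301, q=133
  k=4: a=9, p=20882, q=1207
  k=5: a=3, p=64947, q=3754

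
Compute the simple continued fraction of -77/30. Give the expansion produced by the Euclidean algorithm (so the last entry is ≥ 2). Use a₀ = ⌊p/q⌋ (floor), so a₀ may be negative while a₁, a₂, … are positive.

-77 = -3·30 + 13
30 = 2·13 + 4
13 = 3·4 + 1
4 = 4·1 + 0  (stop)
So -77/30 = [-3; 2, 3, 4].

[-3; 2, 3, 4]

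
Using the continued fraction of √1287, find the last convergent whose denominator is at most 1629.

20628/575

√1287 = [35; 1, 6, 1, 70, …] (period length 4).
Convergents:
  p_0/q_0 = 35/1
  p_1/q_1 = 36/1
  p_2/q_2 = 251/7
  p_3/q_3 = 287/8
  p_4/q_4 = 20341/567
  p_5/q_5 = 20628/575
  p_6/q_6 = 144109/4017
q_5 = 575 ≤ 1629 < 4017 = q_6, so the answer is 20628/575.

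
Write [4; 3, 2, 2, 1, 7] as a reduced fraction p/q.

794/185

Using pₖ = aₖpₖ₋₁ + pₖ₋₂ and qₖ = aₖqₖ₋₁ + qₖ₋₂:
  k=0: a=4, p=4, q=1
  k=1: a=3, p=13, q=3
  k=2: a=2, p=30, q=7
  k=3: a=2, p=73, q=17
  k=4: a=1, p=103, q=24
  k=5: a=7, p=794, q=185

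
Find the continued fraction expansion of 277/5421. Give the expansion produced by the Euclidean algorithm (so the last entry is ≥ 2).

[0; 19, 1, 1, 3, 19, 2]

277 = 0·5421 + 277
5421 = 19·277 + 158
277 = 1·158 + 119
158 = 1·119 + 39
119 = 3·39 + 2
39 = 19·2 + 1
2 = 2·1 + 0  (stop)
So 277/5421 = [0; 19, 1, 1, 3, 19, 2].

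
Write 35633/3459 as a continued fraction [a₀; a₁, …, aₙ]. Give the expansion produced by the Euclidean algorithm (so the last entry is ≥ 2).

[10; 3, 3, 6, 4, 2, 2, 2]

35633 = 10*3459 + 1043
3459 = 3*1043 + 330
1043 = 3*330 + 53
330 = 6*53 + 12
53 = 4*12 + 5
12 = 2*5 + 2
5 = 2*2 + 1
2 = 2*1 + 0  (stop)
So 35633/3459 = [10; 3, 3, 6, 4, 2, 2, 2].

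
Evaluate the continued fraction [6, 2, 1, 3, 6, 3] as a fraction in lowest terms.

1387/218

Using pₖ = aₖpₖ₋₁ + pₖ₋₂ and qₖ = aₖqₖ₋₁ + qₖ₋₂:
  k=0: a=6, p=6, q=1
  k=1: a=2, p=13, q=2
  k=2: a=1, p=19, q=3
  k=3: a=3, p=70, q=11
  k=4: a=6, p=439, q=69
  k=5: a=3, p=1387, q=218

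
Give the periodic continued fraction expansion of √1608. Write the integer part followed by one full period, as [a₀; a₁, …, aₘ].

[40; 10, 80]

a₀ = ⌊√1608⌋ = 40.
With m₀=0, d₀=1 and mₖ₊₁ = dₖaₖ − mₖ, dₖ₊₁ = (n − mₖ₊₁²)/dₖ, aₖ₊₁ = ⌊(a₀+mₖ₊₁)/dₖ₊₁⌋:
  k=1: m=40, d=8, a=10
  k=2: m=40, d=1, a=80
d=1 and a=2a₀=80 at k=2, so the next step gives (m, d) = (40, 8) again — its k=1 value — and the period has length 2.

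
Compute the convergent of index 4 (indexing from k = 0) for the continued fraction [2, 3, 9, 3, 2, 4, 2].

Using pₖ = aₖpₖ₋₁ + pₖ₋₂, qₖ = aₖqₖ₋₁ + qₖ₋₂ (with p₋₁=1, p₋₂=0, q₋₁=0, q₋₂=1):
  k=0: a=2, p=2, q=1
  k=1: a=3, p=7, q=3
  k=2: a=9, p=65, q=28
  k=3: a=3, p=202, q=87
  k=4: a=2, p=469, q=202

469/202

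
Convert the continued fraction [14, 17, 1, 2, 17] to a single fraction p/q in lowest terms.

12918/919

Fold from the inside: start with 17/1.
  2 + 1/17 = 35/17
  1 + 17/35 = 52/35
  17 + 35/52 = 919/52
  14 + 52/919 = 12918/919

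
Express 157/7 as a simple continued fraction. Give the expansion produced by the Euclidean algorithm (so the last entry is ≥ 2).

[22; 2, 3]

157 = 22×7 + 3
7 = 2×3 + 1
3 = 3×1 + 0  (stop)
So 157/7 = [22; 2, 3].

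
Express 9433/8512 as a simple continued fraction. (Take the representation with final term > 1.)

9433 = 1*8512 + 921
8512 = 9*921 + 223
921 = 4*223 + 29
223 = 7*29 + 20
29 = 1*20 + 9
20 = 2*9 + 2
9 = 4*2 + 1
2 = 2*1 + 0  (stop)
So 9433/8512 = [1; 9, 4, 7, 1, 2, 4, 2].

[1; 9, 4, 7, 1, 2, 4, 2]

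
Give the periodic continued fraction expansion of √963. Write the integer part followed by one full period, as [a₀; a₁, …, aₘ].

[31; 31, 62]

a₀ = ⌊√963⌋ = 31.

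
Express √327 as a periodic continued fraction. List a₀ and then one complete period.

a₀ = ⌊√327⌋ = 18.
With m₀=0, d₀=1 and mₖ₊₁ = dₖaₖ − mₖ, dₖ₊₁ = (n − mₖ₊₁²)/dₖ, aₖ₊₁ = ⌊(a₀+mₖ₊₁)/dₖ₊₁⌋:
  k=1: m=18, d=3, a=12
  k=2: m=18, d=1, a=36
d=1 and a=2a₀=36 at k=2, so the next step gives (m, d) = (18, 3) again — its k=1 value — and the period has length 2.

[18; 12, 36]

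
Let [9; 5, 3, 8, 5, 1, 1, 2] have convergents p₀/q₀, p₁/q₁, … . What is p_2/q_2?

Using pₖ = aₖpₖ₋₁ + pₖ₋₂, qₖ = aₖqₖ₋₁ + qₖ₋₂ (with p₋₁=1, p₋₂=0, q₋₁=0, q₋₂=1):
  k=0: a=9, p=9, q=1
  k=1: a=5, p=46, q=5
  k=2: a=3, p=147, q=16

147/16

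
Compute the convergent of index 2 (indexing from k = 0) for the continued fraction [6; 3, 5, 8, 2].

101/16

Using pₖ = aₖpₖ₋₁ + pₖ₋₂, qₖ = aₖqₖ₋₁ + qₖ₋₂ (with p₋₁=1, p₋₂=0, q₋₁=0, q₋₂=1):
  k=0: a=6, p=6, q=1
  k=1: a=3, p=19, q=3
  k=2: a=5, p=101, q=16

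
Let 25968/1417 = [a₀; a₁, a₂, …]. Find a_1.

3

25968 = 18·1417 + 462   →  a_0 = 18
1417 = 3·462 + 31   →  a_1 = 3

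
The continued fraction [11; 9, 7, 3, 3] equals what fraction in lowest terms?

Using pₖ = aₖpₖ₋₁ + pₖ₋₂ and qₖ = aₖqₖ₋₁ + qₖ₋₂:
  k=0: a=11, p=11, q=1
  k=1: a=9, p=100, q=9
  k=2: a=7, p=711, q=64
  k=3: a=3, p=2233, q=201
  k=4: a=3, p=7410, q=667

7410/667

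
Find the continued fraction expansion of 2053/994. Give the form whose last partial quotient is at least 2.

[2; 15, 3, 2, 2, 1, 2]

2053 = 2×994 + 65
994 = 15×65 + 19
65 = 3×19 + 8
19 = 2×8 + 3
8 = 2×3 + 2
3 = 1×2 + 1
2 = 2×1 + 0  (stop)
So 2053/994 = [2; 15, 3, 2, 2, 1, 2].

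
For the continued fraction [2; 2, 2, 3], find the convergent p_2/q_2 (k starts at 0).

Using pₖ = aₖpₖ₋₁ + pₖ₋₂, qₖ = aₖqₖ₋₁ + qₖ₋₂ (with p₋₁=1, p₋₂=0, q₋₁=0, q₋₂=1):
  k=0: a=2, p=2, q=1
  k=1: a=2, p=5, q=2
  k=2: a=2, p=12, q=5

12/5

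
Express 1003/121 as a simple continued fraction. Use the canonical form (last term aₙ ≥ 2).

[8; 3, 2, 5, 3]

1003 = 8*121 + 35
121 = 3*35 + 16
35 = 2*16 + 3
16 = 5*3 + 1
3 = 3*1 + 0  (stop)
So 1003/121 = [8; 3, 2, 5, 3].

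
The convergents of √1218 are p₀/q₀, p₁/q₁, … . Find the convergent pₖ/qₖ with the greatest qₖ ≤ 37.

√1218 = [34; 1, 8, 1, 68, …] (period length 4).
Convergents:
  p_0/q_0 = 34/1
  p_1/q_1 = 35/1
  p_2/q_2 = 314/9
  p_3/q_3 = 349/10
  p_4/q_4 = 24046/689
q_3 = 10 ≤ 37 < 689 = q_4, so the answer is 349/10.

349/10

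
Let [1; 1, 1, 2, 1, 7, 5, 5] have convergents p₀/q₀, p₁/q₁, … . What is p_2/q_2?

Using pₖ = aₖpₖ₋₁ + pₖ₋₂, qₖ = aₖqₖ₋₁ + qₖ₋₂ (with p₋₁=1, p₋₂=0, q₋₁=0, q₋₂=1):
  k=0: a=1, p=1, q=1
  k=1: a=1, p=2, q=1
  k=2: a=1, p=3, q=2

3/2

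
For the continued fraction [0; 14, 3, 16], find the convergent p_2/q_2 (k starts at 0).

3/43

Using pₖ = aₖpₖ₋₁ + pₖ₋₂, qₖ = aₖqₖ₋₁ + qₖ₋₂ (with p₋₁=1, p₋₂=0, q₋₁=0, q₋₂=1):
  k=0: a=0, p=0, q=1
  k=1: a=14, p=1, q=14
  k=2: a=3, p=3, q=43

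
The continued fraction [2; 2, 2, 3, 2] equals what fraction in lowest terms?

94/39

Using pₖ = aₖpₖ₋₁ + pₖ₋₂ and qₖ = aₖqₖ₋₁ + qₖ₋₂:
  k=0: a=2, p=2, q=1
  k=1: a=2, p=5, q=2
  k=2: a=2, p=12, q=5
  k=3: a=3, p=41, q=17
  k=4: a=2, p=94, q=39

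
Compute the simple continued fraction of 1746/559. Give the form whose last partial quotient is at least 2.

[3; 8, 9, 1, 6]

1746 = 3*559 + 69
559 = 8*69 + 7
69 = 9*7 + 6
7 = 1*6 + 1
6 = 6*1 + 0  (stop)
So 1746/559 = [3; 8, 9, 1, 6].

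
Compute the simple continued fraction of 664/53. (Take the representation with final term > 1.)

664 = 12*53 + 28
53 = 1*28 + 25
28 = 1*25 + 3
25 = 8*3 + 1
3 = 3*1 + 0  (stop)
So 664/53 = [12; 1, 1, 8, 3].

[12; 1, 1, 8, 3]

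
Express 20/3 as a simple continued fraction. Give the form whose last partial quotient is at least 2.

20 = 6×3 + 2
3 = 1×2 + 1
2 = 2×1 + 0  (stop)
So 20/3 = [6; 1, 2].

[6; 1, 2]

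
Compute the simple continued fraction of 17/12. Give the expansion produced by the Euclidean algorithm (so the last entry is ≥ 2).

[1; 2, 2, 2]

17 = 1*12 + 5
12 = 2*5 + 2
5 = 2*2 + 1
2 = 2*1 + 0  (stop)
So 17/12 = [1; 2, 2, 2].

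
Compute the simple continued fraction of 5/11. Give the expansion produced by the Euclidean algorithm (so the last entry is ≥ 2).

5 = 0*11 + 5
11 = 2*5 + 1
5 = 5*1 + 0  (stop)
So 5/11 = [0; 2, 5].

[0; 2, 5]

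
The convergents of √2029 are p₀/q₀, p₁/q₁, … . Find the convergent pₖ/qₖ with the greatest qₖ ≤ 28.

√2029 = [45; 22, 1, 1, 22, 90, …] (period length 5).
Convergents:
  p_0/q_0 = 45/1
  p_1/q_1 = 991/22
  p_2/q_2 = 1036/23
  p_3/q_3 = 2027/45
q_2 = 23 ≤ 28 < 45 = q_3, so the answer is 1036/23.

1036/23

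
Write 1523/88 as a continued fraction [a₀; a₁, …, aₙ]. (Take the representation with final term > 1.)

[17; 3, 3, 1, 6]

1523 = 17*88 + 27
88 = 3*27 + 7
27 = 3*7 + 6
7 = 1*6 + 1
6 = 6*1 + 0  (stop)
So 1523/88 = [17; 3, 3, 1, 6].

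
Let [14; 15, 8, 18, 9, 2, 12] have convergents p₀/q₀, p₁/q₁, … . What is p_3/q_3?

30847/2193

Using pₖ = aₖpₖ₋₁ + pₖ₋₂, qₖ = aₖqₖ₋₁ + qₖ₋₂ (with p₋₁=1, p₋₂=0, q₋₁=0, q₋₂=1):
  k=0: a=14, p=14, q=1
  k=1: a=15, p=211, q=15
  k=2: a=8, p=1702, q=121
  k=3: a=18, p=30847, q=2193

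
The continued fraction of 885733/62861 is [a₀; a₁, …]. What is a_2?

885733 = 14·62861 + 5679   →  a_0 = 14
62861 = 11·5679 + 392   →  a_1 = 11
5679 = 14·392 + 191   →  a_2 = 14

14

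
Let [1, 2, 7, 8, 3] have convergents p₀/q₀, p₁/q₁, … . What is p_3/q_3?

179/122

Using pₖ = aₖpₖ₋₁ + pₖ₋₂, qₖ = aₖqₖ₋₁ + qₖ₋₂ (with p₋₁=1, p₋₂=0, q₋₁=0, q₋₂=1):
  k=0: a=1, p=1, q=1
  k=1: a=2, p=3, q=2
  k=2: a=7, p=22, q=15
  k=3: a=8, p=179, q=122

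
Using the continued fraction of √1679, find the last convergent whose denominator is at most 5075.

√1679 = [40; 1, 39, 1, 80, …] (period length 4).
Convergents:
  p_0/q_0 = 40/1
  p_1/q_1 = 41/1
  p_2/q_2 = 1639/40
  p_3/q_3 = 1680/41
  p_4/q_4 = 136039/3320
  p_5/q_5 = 137719/3361
  p_6/q_6 = 5507080/134399
q_5 = 3361 ≤ 5075 < 134399 = q_6, so the answer is 137719/3361.

137719/3361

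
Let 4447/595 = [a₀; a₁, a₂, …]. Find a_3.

4447 = 7·595 + 282   →  a_0 = 7
595 = 2·282 + 31   →  a_1 = 2
282 = 9·31 + 3   →  a_2 = 9
31 = 10·3 + 1   →  a_3 = 10

10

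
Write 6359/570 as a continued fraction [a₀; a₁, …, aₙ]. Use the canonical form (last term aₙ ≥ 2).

[11; 6, 2, 2, 8, 2]

6359 = 11*570 + 89
570 = 6*89 + 36
89 = 2*36 + 17
36 = 2*17 + 2
17 = 8*2 + 1
2 = 2*1 + 0  (stop)
So 6359/570 = [11; 6, 2, 2, 8, 2].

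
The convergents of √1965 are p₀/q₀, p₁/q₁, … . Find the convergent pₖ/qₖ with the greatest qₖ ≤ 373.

√1965 = [44; 3, 21, 1, 4, 1, 21, 3, 88, …] (period length 8).
Convergents:
  p_0/q_0 = 44/1
  p_1/q_1 = 133/3
  p_2/q_2 = 2837/64
  p_3/q_3 = 2970/67
  p_4/q_4 = 14717/332
  p_5/q_5 = 17687/399
q_4 = 332 ≤ 373 < 399 = q_5, so the answer is 14717/332.

14717/332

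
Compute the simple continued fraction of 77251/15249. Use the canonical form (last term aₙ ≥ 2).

77251 = 5*15249 + 1006
15249 = 15*1006 + 159
1006 = 6*159 + 52
159 = 3*52 + 3
52 = 17*3 + 1
3 = 3*1 + 0  (stop)
So 77251/15249 = [5; 15, 6, 3, 17, 3].

[5; 15, 6, 3, 17, 3]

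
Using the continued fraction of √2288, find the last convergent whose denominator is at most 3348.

√2288 = [47; 1, 4, 1, 94, …] (period length 4).
Convergents:
  p_0/q_0 = 47/1
  p_1/q_1 = 48/1
  p_2/q_2 = 239/5
  p_3/q_3 = 287/6
  p_4/q_4 = 27217/569
  p_5/q_5 = 27504/575
  p_6/q_6 = 137233/2869
  p_7/q_7 = 164737/3444
q_6 = 2869 ≤ 3348 < 3444 = q_7, so the answer is 137233/2869.

137233/2869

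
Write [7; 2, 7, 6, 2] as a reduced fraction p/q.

Using pₖ = aₖpₖ₋₁ + pₖ₋₂ and qₖ = aₖqₖ₋₁ + qₖ₋₂:
  k=0: a=7, p=7, q=1
  k=1: a=2, p=15, q=2
  k=2: a=7, p=112, q=15
  k=3: a=6, p=687, q=92
  k=4: a=2, p=1486, q=199

1486/199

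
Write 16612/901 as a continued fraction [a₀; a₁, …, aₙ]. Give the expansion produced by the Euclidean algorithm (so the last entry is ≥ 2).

16612 = 18*901 + 394
901 = 2*394 + 113
394 = 3*113 + 55
113 = 2*55 + 3
55 = 18*3 + 1
3 = 3*1 + 0  (stop)
So 16612/901 = [18; 2, 3, 2, 18, 3].

[18; 2, 3, 2, 18, 3]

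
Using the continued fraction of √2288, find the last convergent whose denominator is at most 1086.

√2288 = [47; 1, 4, 1, 94, …] (period length 4).
Convergents:
  p_0/q_0 = 47/1
  p_1/q_1 = 48/1
  p_2/q_2 = 239/5
  p_3/q_3 = 287/6
  p_4/q_4 = 27217/569
  p_5/q_5 = 27504/575
  p_6/q_6 = 137233/2869
q_5 = 575 ≤ 1086 < 2869 = q_6, so the answer is 27504/575.

27504/575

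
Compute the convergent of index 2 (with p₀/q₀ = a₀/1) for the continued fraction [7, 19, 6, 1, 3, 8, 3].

811/115

Using pₖ = aₖpₖ₋₁ + pₖ₋₂, qₖ = aₖqₖ₋₁ + qₖ₋₂ (with p₋₁=1, p₋₂=0, q₋₁=0, q₋₂=1):
  k=0: a=7, p=7, q=1
  k=1: a=19, p=134, q=19
  k=2: a=6, p=811, q=115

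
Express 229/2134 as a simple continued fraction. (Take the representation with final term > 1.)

[0; 9, 3, 7, 3, 3]

229 = 0×2134 + 229
2134 = 9×229 + 73
229 = 3×73 + 10
73 = 7×10 + 3
10 = 3×3 + 1
3 = 3×1 + 0  (stop)
So 229/2134 = [0; 9, 3, 7, 3, 3].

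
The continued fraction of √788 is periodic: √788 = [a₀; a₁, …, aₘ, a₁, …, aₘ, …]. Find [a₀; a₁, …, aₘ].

a₀ = ⌊√788⌋ = 28.
With m₀=0, d₀=1 and mₖ₊₁ = dₖaₖ − mₖ, dₖ₊₁ = (n − mₖ₊₁²)/dₖ, aₖ₊₁ = ⌊(a₀+mₖ₊₁)/dₖ₊₁⌋:
  k=1: m=28, d=4, a=14
  k=2: m=28, d=1, a=56
d=1 and a=2a₀=56 at k=2, so the next step gives (m, d) = (28, 4) again — its k=1 value — and the period has length 2.

[28; 14, 56]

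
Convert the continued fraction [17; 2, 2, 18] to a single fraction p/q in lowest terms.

Fold from the inside: start with 18/1.
  2 + 1/18 = 37/18
  2 + 18/37 = 92/37
  17 + 37/92 = 1601/92

1601/92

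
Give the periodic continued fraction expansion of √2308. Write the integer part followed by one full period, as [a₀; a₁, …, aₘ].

a₀ = ⌊√2308⌋ = 48.
With m₀=0, d₀=1 and mₖ₊₁ = dₖaₖ − mₖ, dₖ₊₁ = (n − mₖ₊₁²)/dₖ, aₖ₊₁ = ⌊(a₀+mₖ₊₁)/dₖ₊₁⌋:
  k=1: m=48, d=4, a=24
  k=2: m=48, d=1, a=96
d=1 and a=2a₀=96 at k=2, so the next step gives (m, d) = (48, 4) again — its k=1 value — and the period has length 2.

[48; 24, 96]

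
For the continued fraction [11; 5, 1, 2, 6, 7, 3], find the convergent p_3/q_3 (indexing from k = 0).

190/17

Using pₖ = aₖpₖ₋₁ + pₖ₋₂, qₖ = aₖqₖ₋₁ + qₖ₋₂ (with p₋₁=1, p₋₂=0, q₋₁=0, q₋₂=1):
  k=0: a=11, p=11, q=1
  k=1: a=5, p=56, q=5
  k=2: a=1, p=67, q=6
  k=3: a=2, p=190, q=17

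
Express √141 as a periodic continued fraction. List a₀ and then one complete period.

[11; 1, 6, 1, 22]

a₀ = ⌊√141⌋ = 11.
With m₀=0, d₀=1 and mₖ₊₁ = dₖaₖ − mₖ, dₖ₊₁ = (n − mₖ₊₁²)/dₖ, aₖ₊₁ = ⌊(a₀+mₖ₊₁)/dₖ₊₁⌋:
  k=1: m=11, d=20, a=1
  k=2: m=9, d=3, a=6
  k=3: m=9, d=20, a=1
  k=4: m=11, d=1, a=22
d=1 and a=2a₀=22 at k=4, so the next step gives (m, d) = (11, 20) again — its k=1 value — and the period has length 4.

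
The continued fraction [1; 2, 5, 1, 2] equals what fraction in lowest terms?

54/37

Fold from the inside: start with 2/1.
  1 + 1/2 = 3/2
  5 + 2/3 = 17/3
  2 + 3/17 = 37/17
  1 + 17/37 = 54/37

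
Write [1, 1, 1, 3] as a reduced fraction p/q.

Fold from the inside: start with 3/1.
  1 + 1/3 = 4/3
  1 + 3/4 = 7/4
  1 + 4/7 = 11/7

11/7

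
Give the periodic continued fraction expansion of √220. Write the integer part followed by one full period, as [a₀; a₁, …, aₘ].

a₀ = ⌊√220⌋ = 14.
With m₀=0, d₀=1 and mₖ₊₁ = dₖaₖ − mₖ, dₖ₊₁ = (n − mₖ₊₁²)/dₖ, aₖ₊₁ = ⌊(a₀+mₖ₊₁)/dₖ₊₁⌋:
  k=1: m=14, d=24, a=1
  k=2: m=10, d=5, a=4
  k=3: m=10, d=24, a=1
  k=4: m=14, d=1, a=28
d=1 and a=2a₀=28 at k=4, so the next step gives (m, d) = (14, 24) again — its k=1 value — and the period has length 4.

[14; 1, 4, 1, 28]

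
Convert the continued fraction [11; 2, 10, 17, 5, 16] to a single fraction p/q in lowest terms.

337576/29415

Using pₖ = aₖpₖ₋₁ + pₖ₋₂ and qₖ = aₖqₖ₋₁ + qₖ₋₂:
  k=0: a=11, p=11, q=1
  k=1: a=2, p=23, q=2
  k=2: a=10, p=241, q=21
  k=3: a=17, p=4120, q=359
  k=4: a=5, p=20841, q=1816
  k=5: a=16, p=337576, q=29415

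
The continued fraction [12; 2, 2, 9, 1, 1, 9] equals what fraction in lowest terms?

Using pₖ = aₖpₖ₋₁ + pₖ₋₂ and qₖ = aₖqₖ₋₁ + qₖ₋₂:
  k=0: a=12, p=12, q=1
  k=1: a=2, p=25, q=2
  k=2: a=2, p=62, q=5
  k=3: a=9, p=583, q=47
  k=4: a=1, p=645, q=52
  k=5: a=1, p=1228, q=99
  k=6: a=9, p=11697, q=943

11697/943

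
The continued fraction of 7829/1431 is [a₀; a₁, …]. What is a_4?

3

7829 = 5·1431 + 674   →  a_0 = 5
1431 = 2·674 + 83   →  a_1 = 2
674 = 8·83 + 10   →  a_2 = 8
83 = 8·10 + 3   →  a_3 = 8
10 = 3·3 + 1   →  a_4 = 3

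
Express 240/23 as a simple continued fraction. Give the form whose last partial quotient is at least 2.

240 = 10·23 + 10
23 = 2·10 + 3
10 = 3·3 + 1
3 = 3·1 + 0  (stop)
So 240/23 = [10; 2, 3, 3].

[10; 2, 3, 3]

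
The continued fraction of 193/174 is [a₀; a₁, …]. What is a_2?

6

193 = 1·174 + 19   →  a_0 = 1
174 = 9·19 + 3   →  a_1 = 9
19 = 6·3 + 1   →  a_2 = 6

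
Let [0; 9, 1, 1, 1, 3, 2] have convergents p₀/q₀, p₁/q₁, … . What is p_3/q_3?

2/19

Using pₖ = aₖpₖ₋₁ + pₖ₋₂, qₖ = aₖqₖ₋₁ + qₖ₋₂ (with p₋₁=1, p₋₂=0, q₋₁=0, q₋₂=1):
  k=0: a=0, p=0, q=1
  k=1: a=9, p=1, q=9
  k=2: a=1, p=1, q=10
  k=3: a=1, p=2, q=19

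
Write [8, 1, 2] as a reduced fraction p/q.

26/3

Using pₖ = aₖpₖ₋₁ + pₖ₋₂ and qₖ = aₖqₖ₋₁ + qₖ₋₂:
  k=0: a=8, p=8, q=1
  k=1: a=1, p=9, q=1
  k=2: a=2, p=26, q=3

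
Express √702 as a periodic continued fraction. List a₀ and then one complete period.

a₀ = ⌊√702⌋ = 26.
With m₀=0, d₀=1 and mₖ₊₁ = dₖaₖ − mₖ, dₖ₊₁ = (n − mₖ₊₁²)/dₖ, aₖ₊₁ = ⌊(a₀+mₖ₊₁)/dₖ₊₁⌋:
  k=1: m=26, d=26, a=2
  k=2: m=26, d=1, a=52
d=1 and a=2a₀=52 at k=2, so the next step gives (m, d) = (26, 26) again — its k=1 value — and the period has length 2.

[26; 2, 52]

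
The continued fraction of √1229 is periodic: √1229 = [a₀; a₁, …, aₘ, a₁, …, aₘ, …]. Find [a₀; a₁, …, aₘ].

a₀ = ⌊√1229⌋ = 35.
With m₀=0, d₀=1 and mₖ₊₁ = dₖaₖ − mₖ, dₖ₊₁ = (n − mₖ₊₁²)/dₖ, aₖ₊₁ = ⌊(a₀+mₖ₊₁)/dₖ₊₁⌋:
  k=1: m=35, d=4, a=17
  k=2: m=33, d=35, a=1
  k=3: m=2, d=35, a=1
  k=4: m=33, d=4, a=17
  k=5: m=35, d=1, a=70
d=1 and a=2a₀=70 at k=5, so the next step gives (m, d) = (35, 4) again — its k=1 value — and the period has length 5.

[35; 17, 1, 1, 17, 70]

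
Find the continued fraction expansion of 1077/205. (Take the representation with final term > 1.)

[5; 3, 1, 16, 3]

1077 = 5×205 + 52
205 = 3×52 + 49
52 = 1×49 + 3
49 = 16×3 + 1
3 = 3×1 + 0  (stop)
So 1077/205 = [5; 3, 1, 16, 3].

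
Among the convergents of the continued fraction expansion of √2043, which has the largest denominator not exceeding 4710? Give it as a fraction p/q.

102151/2260

√2043 = [45; 5, 90, …] (period length 2).
Convergents:
  p_0/q_0 = 45/1
  p_1/q_1 = 226/5
  p_2/q_2 = 20385/451
  p_3/q_3 = 102151/2260
  p_4/q_4 = 9213975/203851
q_3 = 2260 ≤ 4710 < 203851 = q_4, so the answer is 102151/2260.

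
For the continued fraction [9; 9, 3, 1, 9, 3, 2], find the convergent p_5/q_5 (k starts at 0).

Using pₖ = aₖpₖ₋₁ + pₖ₋₂, qₖ = aₖqₖ₋₁ + qₖ₋₂ (with p₋₁=1, p₋₂=0, q₋₁=0, q₋₂=1):
  k=0: a=9, p=9, q=1
  k=1: a=9, p=82, q=9
  k=2: a=3, p=255, q=28
  k=3: a=1, p=337, q=37
  k=4: a=9, p=3288, q=361
  k=5: a=3, p=10201, q=1120

10201/1120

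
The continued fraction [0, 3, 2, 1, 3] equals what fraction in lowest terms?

Fold from the inside: start with 3/1.
  1 + 1/3 = 4/3
  2 + 3/4 = 11/4
  3 + 4/11 = 37/11
  0 + 11/37 = 11/37

11/37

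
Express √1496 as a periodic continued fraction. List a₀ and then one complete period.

a₀ = ⌊√1496⌋ = 38.
With m₀=0, d₀=1 and mₖ₊₁ = dₖaₖ − mₖ, dₖ₊₁ = (n − mₖ₊₁²)/dₖ, aₖ₊₁ = ⌊(a₀+mₖ₊₁)/dₖ₊₁⌋:
  k=1: m=38, d=52, a=1
  k=2: m=14, d=25, a=2
  k=3: m=36, d=8, a=9
  k=4: m=36, d=25, a=2
  k=5: m=14, d=52, a=1
  k=6: m=38, d=1, a=76
d=1 and a=2a₀=76 at k=6, so the next step gives (m, d) = (38, 52) again — its k=1 value — and the period has length 6.

[38; 1, 2, 9, 2, 1, 76]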